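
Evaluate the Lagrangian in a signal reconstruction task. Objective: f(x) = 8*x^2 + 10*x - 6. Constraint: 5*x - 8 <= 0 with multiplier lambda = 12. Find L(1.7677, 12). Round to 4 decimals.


Step 1: Evaluate f(x).
f(1.7677) = 8*1.7677^2 + 10*1.7677 - 6 = 36.6751
Step 2: Evaluate g(x).
g(1.7677) = 5*1.7677 - 8 = 0.8385
Step 3: Compute Lagrangian.
L = 36.6751 + 12*0.8385 = 46.7371


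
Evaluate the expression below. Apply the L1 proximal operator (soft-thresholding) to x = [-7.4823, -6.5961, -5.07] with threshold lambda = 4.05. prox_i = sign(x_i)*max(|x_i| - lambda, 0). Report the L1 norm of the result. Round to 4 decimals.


Soft-thresholding with lambda = 4.05:
prox(-7.4823) = sign(-7.4823)*max(|-7.4823| - 4.05, 0) = -3.4323
prox(-6.5961) = sign(-6.5961)*max(|-6.5961| - 4.05, 0) = -2.5461
prox(-5.07) = sign(-5.07)*max(|-5.07| - 4.05, 0) = -1.02
prox(x) = [-3.4323, -2.5461, -1.02]
||prox(x)||_1 = 3.4323 + 2.5461 + 1.02 = 6.9984


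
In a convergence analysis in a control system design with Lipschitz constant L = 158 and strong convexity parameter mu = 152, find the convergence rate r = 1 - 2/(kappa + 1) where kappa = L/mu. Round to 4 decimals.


Step 1: Compute the condition number.
kappa = L/mu = 158/152 = 1.0395
Step 2: Compute the convergence rate.
r = 1 - 2/(kappa + 1) = 1 - 2*mu/(L + mu) = (L - mu)/(L + mu) = 6/310 = 0.0194


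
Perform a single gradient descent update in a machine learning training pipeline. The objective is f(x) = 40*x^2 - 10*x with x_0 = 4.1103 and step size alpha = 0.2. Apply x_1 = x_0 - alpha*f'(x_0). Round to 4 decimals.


We compute the gradient at x_0 and apply the update.
f'(x) = 80*x - 10
f'(4.1103) = 80*4.1103 - 10 = 318.824
x_1 = 4.1103 - 0.2*318.824 = -59.6545


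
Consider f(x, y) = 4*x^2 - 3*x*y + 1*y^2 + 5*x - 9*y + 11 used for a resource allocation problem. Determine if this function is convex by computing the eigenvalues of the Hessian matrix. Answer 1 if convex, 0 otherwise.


The Hessian of f(x,y) = 4*x^2 - 3*x*y + 1*y^2 + 5*x - 9*y + 11 is:
H = [[8, -3], [-3, 2]]
Trace = 8 + 2 = 10
Determinant = 8*2 - (-3)^2 = 7
Discriminant = (10)^2 - 4*7 = 72.0
Eigenvalues: lambda_1 = 0.7574, lambda_2 = 9.2426
The function is convex.

1


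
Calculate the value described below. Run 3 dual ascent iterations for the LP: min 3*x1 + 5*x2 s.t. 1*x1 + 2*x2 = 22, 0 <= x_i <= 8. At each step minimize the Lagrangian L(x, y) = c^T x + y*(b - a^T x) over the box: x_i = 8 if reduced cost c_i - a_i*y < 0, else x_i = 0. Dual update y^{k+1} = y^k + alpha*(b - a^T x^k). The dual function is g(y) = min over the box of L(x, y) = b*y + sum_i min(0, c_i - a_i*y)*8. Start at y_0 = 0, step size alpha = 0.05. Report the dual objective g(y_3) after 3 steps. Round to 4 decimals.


Dual ascent for LP: min 3*x1 + 5*x2, 1*x1 + 2*x2 = 22, 0 <= x_i <= 8
Step 1: y^k = 0.0, reduced costs: (3.0, 5.0)
  x^k = (0.0, 0.0), subgradient = b - a^T x = 22.0
  y^{k+1} = 0.0 + 0.05*22.0 = 1.1
Step 2: y^k = 1.1, reduced costs: (1.9, 2.8)
  x^k = (0.0, 0.0), subgradient = b - a^T x = 22.0
  y^{k+1} = 1.1 + 0.05*22.0 = 2.2
Step 3: y^k = 2.2, reduced costs: (0.8, 0.6)
  x^k = (0.0, 0.0), subgradient = b - a^T x = 22.0
  y^{k+1} = 2.2 + 0.05*22.0 = 3.3
Dual objective at y_3 = 3.3: reduced costs (-0.3, -1.6), box minimizer x = (8.0, 8.0)
g(y_3) = b*y + (c1 - a1*y)*x1 + (c2 - a2*y)*x2 = 22*3.3 + (-0.3)*8.0 + (-1.6)*8.0 = 72.6 - 2.4 - 12.8 = 57.4


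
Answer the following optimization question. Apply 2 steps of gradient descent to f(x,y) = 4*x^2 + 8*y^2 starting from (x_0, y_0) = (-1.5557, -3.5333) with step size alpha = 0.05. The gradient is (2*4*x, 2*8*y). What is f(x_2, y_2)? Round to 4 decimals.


Gradient descent on f(x,y) = 4*x^2 + 8*y^2.
Starting point: (-1.5557, -3.5333), alpha = 0.05
Step 1: grad_x = 2*4*-1.5557 = -12.4456, grad_y = 2*8*-3.5333 = -56.5328
  x_1 = -1.5557 - 0.05*-12.4456 = -0.9334
  y_1 = -3.5333 - 0.05*-56.5328 = -0.7067
Step 2: grad_x = 2*4*-0.9334 = -7.4674, grad_y = 2*8*-0.7067 = -11.3066
  x_2 = -0.9334 - 0.05*-7.4674 = -0.5601
  y_2 = -0.7067 - 0.05*-11.3066 = -0.1413
f(-0.5601, -0.1413) = 4*(-0.5601)^2 + 8*(-0.1413)^2 = 1.4144


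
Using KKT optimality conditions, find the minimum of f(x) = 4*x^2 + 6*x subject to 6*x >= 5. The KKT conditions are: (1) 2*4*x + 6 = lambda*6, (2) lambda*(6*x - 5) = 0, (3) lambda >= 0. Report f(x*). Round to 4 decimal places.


Step 1: Try lambda = 0 (constraint inactive).
x_unc = -6/(2*4) = -0.75
Check: 6*-0.75 = -4.5 < 5 -- violated!
Step 2: Constraint must be active: 6*x = 5
x* = 5/6 = 0.8333 (rounded; the exact value 5/6 is used below)
lambda = (2*4*(5/6) + 6)/6 = 2.1111
Step 3: Compute optimal value.
f(x*) = 4*(5/6)^2 + 6*(5/6) = 7.7778


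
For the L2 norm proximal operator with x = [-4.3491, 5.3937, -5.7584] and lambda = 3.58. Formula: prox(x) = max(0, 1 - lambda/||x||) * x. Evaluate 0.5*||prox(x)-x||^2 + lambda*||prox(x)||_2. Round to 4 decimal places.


Step 1: Compute ||x||.
||x|| = 9.0092
Step 2: Compute scaling factor.
scale = max(0, 1 - 3.58/9.0092) = 0.6026
Step 3: prox(x) = [-2.6209, 3.2504, -3.4702]
||prox(x)|| = 5.4292
Step 4: Proximal objective.
0.5*||prox-x||^2 = 6.4082
lambda*||prox|| = 19.4365
Total = 25.8448


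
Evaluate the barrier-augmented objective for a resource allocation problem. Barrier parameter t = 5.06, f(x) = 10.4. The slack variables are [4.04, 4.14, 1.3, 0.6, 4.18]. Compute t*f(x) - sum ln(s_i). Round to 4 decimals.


Step 1: Compute log-barrier.
ln values: [1.3962, 1.4207, 0.2624, -0.5108, 1.4303]
phi = -(1.3962 + 1.4207 + 0.2624 - 0.5108 + 1.4303) = -3.9988
Step 2: Compute augmented objective.
t*f(x) = 5.06*10.4 = 52.624
Total = 52.624 - 3.9988 = 48.6252


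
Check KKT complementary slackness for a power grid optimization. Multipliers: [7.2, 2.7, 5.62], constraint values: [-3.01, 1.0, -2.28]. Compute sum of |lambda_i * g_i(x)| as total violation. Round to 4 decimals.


KKT complementary slackness check:
lambda_1 * g_1 = 7.2 * -3.01 = -21.672
lambda_2 * g_2 = 2.7 * 1.0 = 2.7
lambda_3 * g_3 = 5.62 * -2.28 = -12.8136
Total violation = 21.672 + 2.7 + 12.8136 = 37.1856


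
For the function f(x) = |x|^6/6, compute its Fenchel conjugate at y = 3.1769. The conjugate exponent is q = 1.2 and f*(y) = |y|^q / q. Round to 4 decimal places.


The conjugate exponent q satisfies 1/p + 1/q = 1.
p = 6, so q = 6/(6 - 1) = 1.2
|y|^q = 3.1769^1.2 = 4.0032
f*(3.1769) = 4.0032 / 1.2 = 3.336


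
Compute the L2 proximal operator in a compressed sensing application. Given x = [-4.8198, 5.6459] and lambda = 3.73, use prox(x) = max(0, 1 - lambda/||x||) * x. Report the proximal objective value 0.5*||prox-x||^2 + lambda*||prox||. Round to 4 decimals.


Step 1: Compute ||x||.
||x|| = 7.4234
Step 2: Compute scaling factor.
scale = max(0, 1 - 3.73/7.4234) = 0.4975
Step 3: prox(x) = [-2.398, 2.809]
||prox(x)|| = 3.6934
Step 4: Proximal objective.
0.5*||prox-x||^2 = 6.9565
lambda*||prox|| = 13.7764
Total = 20.7328


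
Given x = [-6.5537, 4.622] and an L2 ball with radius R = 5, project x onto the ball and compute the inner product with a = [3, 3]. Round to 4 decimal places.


Step 1: Compute ||x|| (intermediates to 6 decimals).
||x|| = sqrt((-6.5537)^2 + 4.622^2) = 8.019593
Step 2: Project.
Since ||x|| > R, scale = R/||x|| = 5/8.019593 = 0.623473, proj(x) = scale * x
proj(x) = [-4.086055, 2.881692]
Step 3: Dot product.
a^T * proj(x) = 3*(-4.086055) + 3*2.881692 = -3.6131


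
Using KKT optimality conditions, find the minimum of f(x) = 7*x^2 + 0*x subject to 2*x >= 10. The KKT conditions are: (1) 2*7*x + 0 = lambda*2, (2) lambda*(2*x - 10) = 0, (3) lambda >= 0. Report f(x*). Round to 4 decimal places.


Step 1: Try lambda = 0 (constraint inactive).
x_unc = 0/(2*7) = 0.0
Check: 2*0.0 = 0.0 < 10 -- violated!
Step 2: Constraint must be active: 2*x = 10
x* = 10/2 = 5.0
lambda = (2*7*5.0 + 0)/2 = 35.0
Step 3: Compute optimal value.
f(x*) = 7*5.0^2 + 0*5.0 = 175.0


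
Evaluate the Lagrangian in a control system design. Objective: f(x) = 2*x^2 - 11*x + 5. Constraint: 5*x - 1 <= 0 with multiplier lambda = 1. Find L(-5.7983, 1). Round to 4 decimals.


Step 1: Evaluate f(x).
f(-5.7983) = 2*(-5.7983)^2 - 11*(-5.7983) + 5 = 136.0219
Step 2: Evaluate g(x).
g(-5.7983) = 5*-5.7983 - 1 = -29.9915
Step 3: Compute Lagrangian.
L = 136.0219 + 1*-29.9915 = 106.0304


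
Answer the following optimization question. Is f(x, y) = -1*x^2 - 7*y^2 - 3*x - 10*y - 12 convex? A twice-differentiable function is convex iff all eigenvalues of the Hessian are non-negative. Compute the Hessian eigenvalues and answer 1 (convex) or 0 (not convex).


The Hessian of f(x,y) = -1*x^2 - 7*y^2 - 3*x - 10*y - 12 is:
H = [[-2, 0], [0, -14]]
Trace = -2 - 14 = -16
Determinant = -2*-14 - (0)^2 = 28
Discriminant = (-16)^2 - 4*28 = 144.0
Eigenvalues: lambda_1 = -14.0, lambda_2 = -2.0
The function is not convex.

0


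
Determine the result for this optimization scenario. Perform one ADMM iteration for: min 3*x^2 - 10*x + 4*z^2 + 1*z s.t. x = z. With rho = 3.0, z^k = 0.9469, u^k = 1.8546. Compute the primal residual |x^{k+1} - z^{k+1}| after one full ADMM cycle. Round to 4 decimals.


ADMM iteration with rho = 3.0, z^k = 0.9469, u^k = 1.8546
Step 1: x-update.
Minimize 3*x^2 - 10*x + (3.0/2)*(x - 0.9469 + 1.8546)^2
FOC: (2*3 + 3.0)*x = 10 + 3.0*(0.9469 - 1.8546)
x^{k+1} = 0.8085
Step 2: z-update.
Minimize 4*z^2 + 1*z + (3.0/2)*(0.8085 - z + 1.8546)^2
FOC: (2*4 + 3.0)*z = -1 + 3.0*(0.8085 + 1.8546)
z^{k+1} = 0.6354
Step 3: u-update.
u^{k+1} = 1.8546 + 0.8085 - 0.6354 = 2.0277
Step 4: Primal residual = |0.8085 - 0.6354| = 0.1731


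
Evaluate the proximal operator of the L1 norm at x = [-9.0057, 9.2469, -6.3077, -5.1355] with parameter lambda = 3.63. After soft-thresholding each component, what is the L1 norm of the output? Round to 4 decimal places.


Soft-thresholding with lambda = 3.63:
prox(-9.0057) = sign(-9.0057)*max(|-9.0057| - 3.63, 0) = -5.3757
prox(9.2469) = sign(9.2469)*max(|9.2469| - 3.63, 0) = 5.6169
prox(-6.3077) = sign(-6.3077)*max(|-6.3077| - 3.63, 0) = -2.6777
prox(-5.1355) = sign(-5.1355)*max(|-5.1355| - 3.63, 0) = -1.5055
prox(x) = [-5.3757, 5.6169, -2.6777, -1.5055]
||prox(x)||_1 = 5.3757 + 5.6169 + 2.6777 + 1.5055 = 15.1758


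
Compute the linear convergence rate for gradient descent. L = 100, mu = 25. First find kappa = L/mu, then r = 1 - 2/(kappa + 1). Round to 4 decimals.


Step 1: Compute the condition number.
kappa = L/mu = 100/25 = 4.0
Step 2: Compute the convergence rate.
r = 1 - 2/(kappa + 1) = 1 - 2*mu/(L + mu) = (L - mu)/(L + mu) = 75/125 = 0.6


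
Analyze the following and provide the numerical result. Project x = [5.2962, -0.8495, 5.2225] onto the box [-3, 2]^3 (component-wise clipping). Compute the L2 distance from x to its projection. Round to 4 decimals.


Project each component onto [-3, 2].
clip(5.2962) = 2.0, clip(-0.8495) = -0.8495, clip(5.2225) = 2.0
Projection = [2.0, -0.8495, 2.0]
Squared diffs: [10.8649, 0.0, 10.3845]
Distance = sqrt(21.2494) = 4.6097


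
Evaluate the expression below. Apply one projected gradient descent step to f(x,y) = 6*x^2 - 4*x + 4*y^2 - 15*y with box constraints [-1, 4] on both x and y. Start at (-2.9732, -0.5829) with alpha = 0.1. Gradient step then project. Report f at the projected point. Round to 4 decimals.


Step 1: Compute gradient at (-2.9732, -0.5829).
grad_x = 2*6*-2.9732 - 4 = -39.6784
grad_y = 2*4*-0.5829 - 15 = -19.6632
Step 2: Gradient step.
x_raw = -2.9732 - 0.1*-39.6784 = 0.9946
y_raw = -0.5829 - 0.1*-19.6632 = 1.3834
Step 3: Project onto [-1, 4].
x_proj = clip(0.9946) = 0.9946
y_proj = clip(1.3834) = 1.3834
Step 4: Evaluate f.
f(0.9946, 1.3834) = -11.1386


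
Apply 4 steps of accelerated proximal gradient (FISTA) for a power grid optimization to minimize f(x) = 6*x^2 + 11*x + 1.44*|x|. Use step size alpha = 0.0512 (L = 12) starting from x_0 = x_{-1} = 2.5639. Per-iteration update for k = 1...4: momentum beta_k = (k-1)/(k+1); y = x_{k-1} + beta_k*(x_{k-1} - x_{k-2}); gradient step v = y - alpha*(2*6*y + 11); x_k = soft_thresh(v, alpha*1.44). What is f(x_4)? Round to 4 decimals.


FISTA on f(x) = 6*x^2 + 11*x + 1.44*|x|
L = 12, alpha = 0.0512
Iteration 1: beta = 0.0, y = 2.5639 + 0.0*(2.5639 - 2.5639) = 2.5639
  grad(y) = 41.7668, v = y - alpha*grad = 0.4254
  prox(v) = soft_thresh(0.4254, 0.0737) = 0.3517
Iteration 2: beta = 0.3333, y = 0.3517 + 0.3333*(0.3517 - 2.5639) = -0.3857
  grad(y) = 6.3718, v = y - alpha*grad = -0.7119
  prox(v) = soft_thresh(-0.7119, 0.0737) = -0.6382
Iteration 3: beta = 0.5, y = -0.6382 + 0.5*(-0.6382 - 0.3517) = -1.1331
  grad(y) = -2.5977, v = y - alpha*grad = -1.0001
  prox(v) = soft_thresh(-1.0001, 0.0737) = -0.9264
Iteration 4: beta = 0.6, y = -0.9264 + 0.6*(-0.9264 + 0.6382) = -1.0993
  grad(y) = -2.1921, v = y - alpha*grad = -0.9871
  prox(v) = soft_thresh(-0.9871, 0.0737) = -0.9134
f(x_4) = 6*(-0.9134)^2 + 11*(-0.9134) + 1.44*|-0.9134| = -3.7263


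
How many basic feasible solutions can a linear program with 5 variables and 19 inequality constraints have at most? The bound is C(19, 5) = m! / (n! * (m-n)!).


Each vertex corresponds to some choice of n active constraints out of m, so the number of vertices is at most C(m, n) = m! / (n!(m-n)!).
m = 19, n = 5
Numerator: 19 * 18 * 17 * 16 * 15
Denominator: 5! = 120
C(19, 5) = 11628


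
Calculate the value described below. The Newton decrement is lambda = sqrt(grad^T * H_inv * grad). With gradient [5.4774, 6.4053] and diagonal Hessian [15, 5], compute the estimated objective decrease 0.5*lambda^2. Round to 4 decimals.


Step 1: H is diagonal, so H^(-1) * g = [0.3652, 1.2811].
Step 2: g^T H^(-1) g = sum_i g_i^2 / H_ii
  = (5.4774)^2/15 + (6.4053)^2/5
  = 2.0001 + 8.2056 = 10.2057
Step 3: Objective decrease = 0.5 * g^T H^(-1) g = 5.1029


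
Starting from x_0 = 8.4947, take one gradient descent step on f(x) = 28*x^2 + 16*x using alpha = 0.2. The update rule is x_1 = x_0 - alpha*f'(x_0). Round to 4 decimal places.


We compute the gradient at x_0 and apply the update.
f'(x) = 56*x + 16
f'(8.4947) = 56*8.4947 + 16 = 491.7032
x_1 = 8.4947 - 0.2*491.7032 = -89.8459


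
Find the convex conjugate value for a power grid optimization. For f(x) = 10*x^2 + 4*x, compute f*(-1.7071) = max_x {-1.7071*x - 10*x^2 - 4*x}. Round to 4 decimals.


f*(y) = sup_x {y*x - a*x^2 - b*x} = sup_x {(y-b)*x - a*x^2}
FOC: (y - b) - 2a*x = 0 => x* = (y - b)/(2a)
x* = (-1.7071 - 4)/(2*10) = -0.2854
f*(-1.7071) = (y-b)^2/(4a) = (-1.7071 - 4)^2/(4*10)
= 32.571/40 = 0.8143


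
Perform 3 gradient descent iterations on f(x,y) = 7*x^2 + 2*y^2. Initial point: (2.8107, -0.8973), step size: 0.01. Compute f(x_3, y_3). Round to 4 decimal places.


Gradient descent on f(x,y) = 7*x^2 + 2*y^2.
Starting point: (2.8107, -0.8973), alpha = 0.01
Step 1: grad_x = 2*7*2.8107 = 39.3498, grad_y = 2*2*-0.8973 = -3.5892
  x_1 = 2.8107 - 0.01*39.3498 = 2.4172
  y_1 = -0.8973 - 0.01*-3.5892 = -0.8614
Step 2: grad_x = 2*7*2.4172 = 33.8408, grad_y = 2*2*-0.8614 = -3.4456
  x_2 = 2.4172 - 0.01*33.8408 = 2.0788
  y_2 = -0.8614 - 0.01*-3.4456 = -0.827
Step 3: grad_x = 2*7*2.0788 = 29.1031, grad_y = 2*2*-0.827 = -3.3078
  x_3 = 2.0788 - 0.01*29.1031 = 1.7878
  y_3 = -0.827 - 0.01*-3.3078 = -0.7939
f(1.7878, -0.7939) = 7*1.7878^2 + 2*(-0.7939)^2 = 23.6331


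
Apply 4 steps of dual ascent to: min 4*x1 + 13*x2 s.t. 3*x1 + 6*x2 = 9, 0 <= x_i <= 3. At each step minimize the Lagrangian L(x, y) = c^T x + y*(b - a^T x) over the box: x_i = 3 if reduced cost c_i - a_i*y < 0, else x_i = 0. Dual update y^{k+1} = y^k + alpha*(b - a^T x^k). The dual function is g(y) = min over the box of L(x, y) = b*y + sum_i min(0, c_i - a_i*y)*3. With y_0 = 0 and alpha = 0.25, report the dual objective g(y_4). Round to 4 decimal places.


Dual ascent for LP: min 4*x1 + 13*x2, 3*x1 + 6*x2 = 9, 0 <= x_i <= 3
Step 1: y^k = 0.0, reduced costs: (4.0, 13.0)
  x^k = (0.0, 0.0), subgradient = b - a^T x = 9.0
  y^{k+1} = 0.0 + 0.25*9.0 = 2.25
Step 2: y^k = 2.25, reduced costs: (-2.75, -0.5)
  x^k = (3.0, 3.0), subgradient = b - a^T x = -18.0
  y^{k+1} = 2.25 + 0.25*-18.0 = -2.25
Step 3: y^k = -2.25, reduced costs: (10.75, 26.5)
  x^k = (0.0, 0.0), subgradient = b - a^T x = 9.0
  y^{k+1} = -2.25 + 0.25*9.0 = 0.0
Step 4: y^k = 0.0, reduced costs: (4.0, 13.0)
  x^k = (0.0, 0.0), subgradient = b - a^T x = 9.0
  y^{k+1} = 0.0 + 0.25*9.0 = 2.25
Dual objective at y_4 = 2.25: reduced costs (-2.75, -0.5), box minimizer x = (3.0, 3.0)
g(y_4) = b*y + (c1 - a1*y)*x1 + (c2 - a2*y)*x2 = 9*2.25 + (-2.75)*3.0 + (-0.5)*3.0 = 20.25 - 8.25 - 1.5 = 10.5


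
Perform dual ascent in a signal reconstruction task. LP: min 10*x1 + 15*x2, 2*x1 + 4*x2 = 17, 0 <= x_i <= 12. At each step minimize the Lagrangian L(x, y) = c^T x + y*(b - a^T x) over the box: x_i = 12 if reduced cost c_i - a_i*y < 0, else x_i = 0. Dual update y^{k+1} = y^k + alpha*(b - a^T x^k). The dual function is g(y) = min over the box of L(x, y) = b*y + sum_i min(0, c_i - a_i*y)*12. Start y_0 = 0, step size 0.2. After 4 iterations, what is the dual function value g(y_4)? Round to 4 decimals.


Dual ascent for LP: min 10*x1 + 15*x2, 2*x1 + 4*x2 = 17, 0 <= x_i <= 12
Step 1: y^k = 0.0, reduced costs: (10.0, 15.0)
  x^k = (0.0, 0.0), subgradient = b - a^T x = 17.0
  y^{k+1} = 0.0 + 0.2*17.0 = 3.4
Step 2: y^k = 3.4, reduced costs: (3.2, 1.4)
  x^k = (0.0, 0.0), subgradient = b - a^T x = 17.0
  y^{k+1} = 3.4 + 0.2*17.0 = 6.8
Step 3: y^k = 6.8, reduced costs: (-3.6, -12.2)
  x^k = (12.0, 12.0), subgradient = b - a^T x = -55.0
  y^{k+1} = 6.8 + 0.2*-55.0 = -4.2
Step 4: y^k = -4.2, reduced costs: (18.4, 31.8)
  x^k = (0.0, 0.0), subgradient = b - a^T x = 17.0
  y^{k+1} = -4.2 + 0.2*17.0 = -0.8
Dual objective at y_4 = -0.8: reduced costs (11.6, 18.2), box minimizer x = (0.0, 0.0)
g(y_4) = b*y + (c1 - a1*y)*x1 + (c2 - a2*y)*x2 = 17*(-0.8) + 11.6*0.0 + 18.2*0.0 = -13.6 + 0.0 + 0.0 = -13.6


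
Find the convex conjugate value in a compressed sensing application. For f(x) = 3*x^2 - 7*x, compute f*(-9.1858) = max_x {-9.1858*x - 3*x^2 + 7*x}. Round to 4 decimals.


f*(y) = sup_x {y*x - a*x^2 - b*x} = sup_x {(y-b)*x - a*x^2}
FOC: (y - b) - 2a*x = 0 => x* = (y - b)/(2a)
x* = (-9.1858 + 7)/(2*3) = -0.3643
f*(-9.1858) = (y-b)^2/(4a) = (-9.1858 + 7)^2/(4*3)
= 4.7777/12 = 0.3981


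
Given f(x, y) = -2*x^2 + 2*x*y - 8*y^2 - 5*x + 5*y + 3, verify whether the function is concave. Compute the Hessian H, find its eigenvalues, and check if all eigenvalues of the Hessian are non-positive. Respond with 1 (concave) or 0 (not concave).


The Hessian of f(x,y) = -2*x^2 + 2*x*y - 8*y^2 - 5*x + 5*y + 3 is:
H = [[-4, 2], [2, -16]]
Trace = -4 - 16 = -20
Determinant = -4*-16 - (2)^2 = 60
Discriminant = (-20)^2 - 4*60 = 160.0
Eigenvalues: lambda_1 = -16.3246, lambda_2 = -3.6754
The function is concave.

1


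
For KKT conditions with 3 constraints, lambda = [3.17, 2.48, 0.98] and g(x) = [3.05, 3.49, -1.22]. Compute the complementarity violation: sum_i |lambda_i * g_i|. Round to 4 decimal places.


KKT complementary slackness check:
lambda_1 * g_1 = 3.17 * 3.05 = 9.6685
lambda_2 * g_2 = 2.48 * 3.49 = 8.6552
lambda_3 * g_3 = 0.98 * -1.22 = -1.1956
Total violation = 9.6685 + 8.6552 + 1.1956 = 19.5193


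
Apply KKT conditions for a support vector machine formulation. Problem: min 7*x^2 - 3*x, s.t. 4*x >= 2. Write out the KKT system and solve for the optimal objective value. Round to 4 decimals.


Step 1: Try lambda = 0 (constraint inactive).
x_unc = 3/(2*7) = 0.2143
Check: 4*0.2143 = 0.8572 < 2 -- violated!
Step 2: Constraint must be active: 4*x = 2
x* = 2/4 = 0.5
lambda = (2*7*0.5 - 3)/4 = 1.0
Step 3: Compute optimal value.
f(x*) = 7*0.5^2 - 3*0.5 = 0.25


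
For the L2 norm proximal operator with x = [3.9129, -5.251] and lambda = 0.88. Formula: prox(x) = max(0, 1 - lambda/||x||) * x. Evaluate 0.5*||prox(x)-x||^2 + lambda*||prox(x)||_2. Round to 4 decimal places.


Step 1: Compute ||x||.
||x|| = 6.5486
Step 2: Compute scaling factor.
scale = max(0, 1 - 0.88/6.5486) = 0.8656
Step 3: prox(x) = [3.3871, -4.5454]
||prox(x)|| = 5.6686
Step 4: Proximal objective.
0.5*||prox-x||^2 = 0.3872
lambda*||prox|| = 4.9884
Total = 5.3755


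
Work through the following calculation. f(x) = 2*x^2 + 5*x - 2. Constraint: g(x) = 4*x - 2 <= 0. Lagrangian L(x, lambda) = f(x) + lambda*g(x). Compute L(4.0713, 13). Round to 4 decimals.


Step 1: Evaluate f(x).
f(4.0713) = 2*4.0713^2 + 5*4.0713 - 2 = 51.5075
Step 2: Evaluate g(x).
g(4.0713) = 4*4.0713 - 2 = 14.2852
Step 3: Compute Lagrangian.
L = 51.5075 + 13*14.2852 = 237.2151


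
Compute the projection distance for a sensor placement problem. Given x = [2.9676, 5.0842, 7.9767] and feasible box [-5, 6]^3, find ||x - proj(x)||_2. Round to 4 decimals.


Project each component onto [-5, 6].
clip(2.9676) = 2.9676, clip(5.0842) = 5.0842, clip(7.9767) = 6.0
Projection = [2.9676, 5.0842, 6.0]
Squared diffs: [0.0, 0.0, 3.9073]
Distance = sqrt(3.9073) = 1.9767


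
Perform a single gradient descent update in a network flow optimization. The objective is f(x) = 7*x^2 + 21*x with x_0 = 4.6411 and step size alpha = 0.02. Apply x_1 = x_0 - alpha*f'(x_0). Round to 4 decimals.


We compute the gradient at x_0 and apply the update.
f'(x) = 14*x + 21
f'(4.6411) = 14*4.6411 + 21 = 85.9754
x_1 = 4.6411 - 0.02*85.9754 = 2.9216


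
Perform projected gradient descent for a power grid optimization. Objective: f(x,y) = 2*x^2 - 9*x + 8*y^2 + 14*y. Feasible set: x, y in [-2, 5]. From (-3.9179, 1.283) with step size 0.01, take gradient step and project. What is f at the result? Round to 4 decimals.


Step 1: Compute gradient at (-3.9179, 1.283).
grad_x = 2*2*-3.9179 - 9 = -24.6716
grad_y = 2*8*1.283 + 14 = 34.528
Step 2: Gradient step.
x_raw = -3.9179 - 0.01*-24.6716 = -3.6712
y_raw = 1.283 - 0.01*34.528 = 0.9377
Step 3: Project onto [-2, 5].
x_proj = clip(-3.6712) = -2.0
y_proj = clip(0.9377) = 0.9377
Step 4: Evaluate f.
f(-2.0, 0.9377) = 46.1626


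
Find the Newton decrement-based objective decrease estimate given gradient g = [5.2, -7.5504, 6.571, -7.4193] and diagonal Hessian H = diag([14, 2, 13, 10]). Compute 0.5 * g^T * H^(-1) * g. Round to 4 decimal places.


Step 1: H is diagonal, so H^(-1) * g = [0.3714, -3.7752, 0.5055, -0.7419].
Step 2: g^T H^(-1) g = sum_i g_i^2 / H_ii
  = (5.2)^2/14 + (-7.5504)^2/2 + (6.571)^2/13 + (-7.4193)^2/10
  = 1.9314 + 28.5043 + 3.3214 + 5.5046 = 39.2617
Step 3: Objective decrease = 0.5 * g^T H^(-1) g = 19.6308


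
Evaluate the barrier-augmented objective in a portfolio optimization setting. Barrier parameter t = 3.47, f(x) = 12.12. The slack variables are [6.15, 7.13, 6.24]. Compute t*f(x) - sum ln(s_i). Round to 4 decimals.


Step 1: Compute log-barrier.
ln values: [1.8165, 1.9643, 1.831]
phi = -(1.8165 + 1.9643 + 1.831) = -5.6117
Step 2: Compute augmented objective.
t*f(x) = 3.47*12.12 = 42.0564
Total = 42.0564 - 5.6117 = 36.4447


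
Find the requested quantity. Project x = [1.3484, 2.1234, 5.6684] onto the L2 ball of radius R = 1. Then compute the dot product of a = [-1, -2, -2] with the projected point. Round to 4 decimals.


Step 1: Compute ||x|| (intermediates to 6 decimals).
||x|| = sqrt(1.3484^2 + 2.1234^2 + 5.6684^2) = 6.201433
Step 2: Project.
Since ||x|| > R, scale = R/||x|| = 1/6.201433 = 0.161253, proj(x) = scale * x
proj(x) = [0.217434, 0.342405, 0.914047]
Step 3: Dot product.
a^T * proj(x) = -1*0.217434 - 2*0.342405 - 2*0.914047 = -2.7303


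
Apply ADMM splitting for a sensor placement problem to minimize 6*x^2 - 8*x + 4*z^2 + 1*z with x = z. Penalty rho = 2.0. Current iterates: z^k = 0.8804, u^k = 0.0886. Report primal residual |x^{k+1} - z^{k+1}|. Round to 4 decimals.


ADMM iteration with rho = 2.0, z^k = 0.8804, u^k = 0.0886
Step 1: x-update.
Minimize 6*x^2 - 8*x + (2.0/2)*(x - 0.8804 + 0.0886)^2
FOC: (2*6 + 2.0)*x = 8 + 2.0*(0.8804 - 0.0886)
x^{k+1} = 0.6845
Step 2: z-update.
Minimize 4*z^2 + 1*z + (2.0/2)*(0.6845 - z + 0.0886)^2
FOC: (2*4 + 2.0)*z = -1 + 2.0*(0.6845 + 0.0886)
z^{k+1} = 0.0546
Step 3: u-update.
u^{k+1} = 0.0886 + 0.6845 - 0.0546 = 0.7185
Step 4: Primal residual = |0.6845 - 0.0546| = 0.6299


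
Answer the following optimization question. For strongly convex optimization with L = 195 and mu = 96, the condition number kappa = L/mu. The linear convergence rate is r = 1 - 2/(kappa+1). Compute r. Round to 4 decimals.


Step 1: Compute the condition number.
kappa = L/mu = 195/96 = 2.0313
Step 2: Compute the convergence rate.
r = 1 - 2/(kappa + 1) = 1 - 2*mu/(L + mu) = (L - mu)/(L + mu) = 99/291 = 0.3402


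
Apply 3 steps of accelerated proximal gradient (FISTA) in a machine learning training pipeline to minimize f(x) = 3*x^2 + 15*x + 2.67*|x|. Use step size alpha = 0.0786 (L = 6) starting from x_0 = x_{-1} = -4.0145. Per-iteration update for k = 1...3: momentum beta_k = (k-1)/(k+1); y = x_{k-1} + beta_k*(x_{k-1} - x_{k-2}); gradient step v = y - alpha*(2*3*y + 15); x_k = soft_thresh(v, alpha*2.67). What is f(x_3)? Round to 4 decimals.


FISTA on f(x) = 3*x^2 + 15*x + 2.67*|x|
L = 6, alpha = 0.0786
Iteration 1: beta = 0.0, y = -4.0145 + 0.0*(-4.0145 + 4.0145) = -4.0145
  grad(y) = -9.087, v = y - alpha*grad = -3.3003
  prox(v) = soft_thresh(-3.3003, 0.2099) = -3.0904
Iteration 2: beta = 0.3333, y = -3.0904 + 0.3333*(-3.0904 + 4.0145) = -2.7824
  grad(y) = -1.6942, v = y - alpha*grad = -2.6492
  prox(v) = soft_thresh(-2.6492, 0.2099) = -2.4393
Iteration 3: beta = 0.5, y = -2.4393 + 0.5*(-2.4393 + 3.0904) = -2.1138
  grad(y) = 2.3171, v = y - alpha*grad = -2.2959
  prox(v) = soft_thresh(-2.2959, 0.2099) = -2.0861
f(x_3) = 3*(-2.0861)^2 + 15*(-2.0861) + 2.67*|-2.0861| = -12.6662


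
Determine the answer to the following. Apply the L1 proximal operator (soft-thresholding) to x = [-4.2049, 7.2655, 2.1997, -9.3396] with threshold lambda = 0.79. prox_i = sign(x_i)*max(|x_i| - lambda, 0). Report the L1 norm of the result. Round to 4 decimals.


Soft-thresholding with lambda = 0.79:
prox(-4.2049) = sign(-4.2049)*max(|-4.2049| - 0.79, 0) = -3.4149
prox(7.2655) = sign(7.2655)*max(|7.2655| - 0.79, 0) = 6.4755
prox(2.1997) = sign(2.1997)*max(|2.1997| - 0.79, 0) = 1.4097
prox(-9.3396) = sign(-9.3396)*max(|-9.3396| - 0.79, 0) = -8.5496
prox(x) = [-3.4149, 6.4755, 1.4097, -8.5496]
||prox(x)||_1 = 3.4149 + 6.4755 + 1.4097 + 8.5496 = 19.8497


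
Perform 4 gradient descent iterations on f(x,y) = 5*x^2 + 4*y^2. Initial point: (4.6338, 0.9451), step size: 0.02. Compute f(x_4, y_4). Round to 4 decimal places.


Gradient descent on f(x,y) = 5*x^2 + 4*y^2.
Starting point: (4.6338, 0.9451), alpha = 0.02
Step 1: grad_x = 2*5*4.6338 = 46.338, grad_y = 2*4*0.9451 = 7.5608
  x_1 = 4.6338 - 0.02*46.338 = 3.707
  y_1 = 0.9451 - 0.02*7.5608 = 0.7939
Step 2: grad_x = 2*5*3.707 = 37.0704, grad_y = 2*4*0.7939 = 6.3511
  x_2 = 3.707 - 0.02*37.0704 = 2.9656
  y_2 = 0.7939 - 0.02*6.3511 = 0.6669
Step 3: grad_x = 2*5*2.9656 = 29.6563, grad_y = 2*4*0.6669 = 5.3349
  x_3 = 2.9656 - 0.02*29.6563 = 2.3725
  y_3 = 0.6669 - 0.02*5.3349 = 0.5602
Step 4: grad_x = 2*5*2.3725 = 23.7251, grad_y = 2*4*0.5602 = 4.4813
  x_4 = 2.3725 - 0.02*23.7251 = 1.898
  y_4 = 0.5602 - 0.02*4.4813 = 0.4705
f(1.898, 0.4705) = 5*1.898^2 + 4*0.4705^2 = 18.8977


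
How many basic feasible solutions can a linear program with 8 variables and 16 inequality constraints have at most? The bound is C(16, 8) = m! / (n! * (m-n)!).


Each vertex corresponds to some choice of n active constraints out of m, so the number of vertices is at most C(m, n) = m! / (n!(m-n)!).
m = 16, n = 8
Numerator: 16 * 15 * 14 * 13 * 12 * 11 * 10 * 9
Denominator: 8! = 40320
C(16, 8) = 12870


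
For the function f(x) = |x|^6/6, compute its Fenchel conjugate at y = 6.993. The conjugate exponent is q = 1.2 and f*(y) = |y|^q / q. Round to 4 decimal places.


The conjugate exponent q satisfies 1/p + 1/q = 1.
p = 6, so q = 6/(6 - 1) = 1.2
|y|^q = 6.993^1.2 = 10.318
f*(6.993) = 10.318 / 1.2 = 8.5983


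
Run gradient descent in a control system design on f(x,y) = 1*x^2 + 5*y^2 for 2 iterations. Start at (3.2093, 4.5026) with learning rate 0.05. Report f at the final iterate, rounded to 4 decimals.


Gradient descent on f(x,y) = 1*x^2 + 5*y^2.
Starting point: (3.2093, 4.5026), alpha = 0.05
Step 1: grad_x = 2*1*3.2093 = 6.4186, grad_y = 2*5*4.5026 = 45.026
  x_1 = 3.2093 - 0.05*6.4186 = 2.8884
  y_1 = 4.5026 - 0.05*45.026 = 2.2513
Step 2: grad_x = 2*1*2.8884 = 5.7767, grad_y = 2*5*2.2513 = 22.513
  x_2 = 2.8884 - 0.05*5.7767 = 2.5995
  y_2 = 2.2513 - 0.05*22.513 = 1.1257
f(2.5995, 1.1257) = 1*2.5995^2 + 5*1.1257^2 = 13.093


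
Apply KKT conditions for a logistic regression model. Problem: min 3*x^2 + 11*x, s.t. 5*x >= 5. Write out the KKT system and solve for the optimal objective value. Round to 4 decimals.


Step 1: Try lambda = 0 (constraint inactive).
x_unc = -11/(2*3) = -1.8333
Check: 5*-1.8333 = -9.1665 < 5 -- violated!
Step 2: Constraint must be active: 5*x = 5
x* = 5/5 = 1.0
lambda = (2*3*1.0 + 11)/5 = 3.4
Step 3: Compute optimal value.
f(x*) = 3*1.0^2 + 11*1.0 = 14.0


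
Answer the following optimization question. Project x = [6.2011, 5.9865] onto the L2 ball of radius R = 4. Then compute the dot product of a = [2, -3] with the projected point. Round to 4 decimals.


Step 1: Compute ||x|| (intermediates to 6 decimals).
||x|| = sqrt(6.2011^2 + 5.9865^2) = 8.61927
Step 2: Project.
Since ||x|| > R, scale = R/||x|| = 4/8.61927 = 0.464076, proj(x) = scale * x
proj(x) = [2.877782, 2.778191]
Step 3: Dot product.
a^T * proj(x) = 2*2.877782 - 3*2.778191 = -2.579


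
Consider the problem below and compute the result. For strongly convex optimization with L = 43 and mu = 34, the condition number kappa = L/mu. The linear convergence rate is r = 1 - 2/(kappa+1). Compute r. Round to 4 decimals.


Step 1: Compute the condition number.
kappa = L/mu = 43/34 = 1.2647
Step 2: Compute the convergence rate.
r = 1 - 2/(kappa + 1) = 1 - 2*mu/(L + mu) = (L - mu)/(L + mu) = 9/77 = 0.1169


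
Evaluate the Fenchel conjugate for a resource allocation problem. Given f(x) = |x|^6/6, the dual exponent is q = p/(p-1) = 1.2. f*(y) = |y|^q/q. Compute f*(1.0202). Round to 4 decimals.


The conjugate exponent q satisfies 1/p + 1/q = 1.
p = 6, so q = 6/(6 - 1) = 1.2
|y|^q = 1.0202^1.2 = 1.0243
f*(1.0202) = 1.0243 / 1.2 = 0.8536


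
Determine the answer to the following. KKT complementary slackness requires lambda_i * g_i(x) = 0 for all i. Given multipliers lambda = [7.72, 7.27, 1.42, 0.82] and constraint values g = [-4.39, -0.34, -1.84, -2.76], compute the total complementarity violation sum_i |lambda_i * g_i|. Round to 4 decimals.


KKT complementary slackness check:
lambda_1 * g_1 = 7.72 * -4.39 = -33.8908
lambda_2 * g_2 = 7.27 * -0.34 = -2.4718
lambda_3 * g_3 = 1.42 * -1.84 = -2.6128
lambda_4 * g_4 = 0.82 * -2.76 = -2.2632
Total violation = 33.8908 + 2.4718 + 2.6128 + 2.2632 = 41.2386


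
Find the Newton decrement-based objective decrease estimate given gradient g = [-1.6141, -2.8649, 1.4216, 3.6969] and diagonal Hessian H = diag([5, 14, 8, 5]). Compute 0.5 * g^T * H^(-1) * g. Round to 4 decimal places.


Step 1: H is diagonal, so H^(-1) * g = [-0.3228, -0.2046, 0.1777, 0.7394].
Step 2: g^T H^(-1) g = sum_i g_i^2 / H_ii
  = (-1.6141)^2/5 + (-2.8649)^2/14 + (1.4216)^2/8 + (3.6969)^2/5
  = 0.5211 + 0.5863 + 0.2526 + 2.7334 = 4.0934
Step 3: Objective decrease = 0.5 * g^T H^(-1) g = 2.0467


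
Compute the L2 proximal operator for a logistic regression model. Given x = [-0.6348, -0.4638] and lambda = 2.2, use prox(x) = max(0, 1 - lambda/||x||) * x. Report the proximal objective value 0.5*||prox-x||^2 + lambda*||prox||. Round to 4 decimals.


Step 1: Compute ||x||.
||x|| = 0.7862
Step 2: Compute scaling factor.
scale = max(0, 1 - 2.2/0.7862) = 0.0
Step 3: prox(x) = [-0.0, -0.0]
||prox(x)|| = 0.0
Step 4: Proximal objective.
0.5*||prox-x||^2 = 0.309
lambda*||prox|| = 0.0
Total = 0.309


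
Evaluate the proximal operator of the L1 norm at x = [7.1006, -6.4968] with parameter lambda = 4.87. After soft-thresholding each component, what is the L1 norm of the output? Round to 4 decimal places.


Soft-thresholding with lambda = 4.87:
prox(7.1006) = sign(7.1006)*max(|7.1006| - 4.87, 0) = 2.2306
prox(-6.4968) = sign(-6.4968)*max(|-6.4968| - 4.87, 0) = -1.6268
prox(x) = [2.2306, -1.6268]
||prox(x)||_1 = 2.2306 + 1.6268 = 3.8574


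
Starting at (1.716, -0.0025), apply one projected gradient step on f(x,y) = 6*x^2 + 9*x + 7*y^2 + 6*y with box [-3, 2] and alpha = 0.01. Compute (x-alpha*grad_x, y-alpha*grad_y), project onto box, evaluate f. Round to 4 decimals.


Step 1: Compute gradient at (1.716, -0.0025).
grad_x = 2*6*1.716 + 9 = 29.592
grad_y = 2*7*-0.0025 + 6 = 5.965
Step 2: Gradient step.
x_raw = 1.716 - 0.01*29.592 = 1.4201
y_raw = -0.0025 - 0.01*5.965 = -0.0622
Step 3: Project onto [-3, 2].
x_proj = clip(1.4201) = 1.4201
y_proj = clip(-0.0622) = -0.0622
Step 4: Evaluate f.
f(1.4201, -0.0622) = 24.5346


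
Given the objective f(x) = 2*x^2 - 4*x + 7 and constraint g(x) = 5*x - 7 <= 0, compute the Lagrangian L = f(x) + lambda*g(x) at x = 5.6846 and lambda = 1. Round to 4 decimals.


Step 1: Evaluate f(x).
f(5.6846) = 2*5.6846^2 - 4*5.6846 + 7 = 48.891
Step 2: Evaluate g(x).
g(5.6846) = 5*5.6846 - 7 = 21.423
Step 3: Compute Lagrangian.
L = 48.891 + 1*21.423 = 70.314


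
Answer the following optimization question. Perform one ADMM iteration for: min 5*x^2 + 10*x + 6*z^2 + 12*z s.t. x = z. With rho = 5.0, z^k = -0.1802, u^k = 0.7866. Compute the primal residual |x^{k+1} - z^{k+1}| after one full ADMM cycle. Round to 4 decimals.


ADMM iteration with rho = 5.0, z^k = -0.1802, u^k = 0.7866
Step 1: x-update.
Minimize 5*x^2 + 10*x + (5.0/2)*(x + 0.1802 + 0.7866)^2
FOC: (2*5 + 5.0)*x = -10 + 5.0*(-0.1802 - 0.7866)
x^{k+1} = -0.9889
Step 2: z-update.
Minimize 6*z^2 + 12*z + (5.0/2)*(-0.9889 - z + 0.7866)^2
FOC: (2*6 + 5.0)*z = -12 + 5.0*(-0.9889 + 0.7866)
z^{k+1} = -0.7654
Step 3: u-update.
u^{k+1} = 0.7866 - 0.9889 + 0.7654 = 0.5631
Step 4: Primal residual = |-0.9889 + 0.7654| = 0.2235


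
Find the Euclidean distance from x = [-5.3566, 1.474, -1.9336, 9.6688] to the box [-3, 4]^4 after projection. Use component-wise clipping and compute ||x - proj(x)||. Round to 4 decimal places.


Project each component onto [-3, 4].
clip(-5.3566) = -3.0, clip(1.474) = 1.474, clip(-1.9336) = -1.9336, clip(9.6688) = 4.0
Projection = [-3.0, 1.474, -1.9336, 4.0]
Squared diffs: [5.5536, 0.0, 0.0, 32.1353]
Distance = sqrt(37.6889) = 6.1391


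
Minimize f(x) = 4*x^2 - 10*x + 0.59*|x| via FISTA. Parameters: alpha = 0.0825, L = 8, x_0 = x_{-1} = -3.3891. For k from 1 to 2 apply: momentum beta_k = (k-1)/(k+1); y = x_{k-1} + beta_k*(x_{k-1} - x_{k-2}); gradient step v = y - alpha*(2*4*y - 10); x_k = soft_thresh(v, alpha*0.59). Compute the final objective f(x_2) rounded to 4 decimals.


FISTA on f(x) = 4*x^2 - 10*x + 0.59*|x|
L = 8, alpha = 0.0825
Iteration 1: beta = 0.0, y = -3.3891 + 0.0*(-3.3891 + 3.3891) = -3.3891
  grad(y) = -37.1128, v = y - alpha*grad = -0.3273
  prox(v) = soft_thresh(-0.3273, 0.0487) = -0.2786
Iteration 2: beta = 0.3333, y = -0.2786 + 0.3333*(-0.2786 + 3.3891) = 0.7582
  grad(y) = -3.9343, v = y - alpha*grad = 1.0828
  prox(v) = soft_thresh(1.0828, 0.0487) = 1.0341
f(x_2) = 4*1.0341^2 - 10*1.0341 + 0.59*|1.0341| = -5.4534


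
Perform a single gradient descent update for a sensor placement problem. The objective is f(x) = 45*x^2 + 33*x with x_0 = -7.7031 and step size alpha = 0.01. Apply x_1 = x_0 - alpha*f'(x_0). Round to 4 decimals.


We compute the gradient at x_0 and apply the update.
f'(x) = 90*x + 33
f'(-7.7031) = 90*-7.7031 + 33 = -660.279
x_1 = -7.7031 - 0.01*-660.279 = -1.1003


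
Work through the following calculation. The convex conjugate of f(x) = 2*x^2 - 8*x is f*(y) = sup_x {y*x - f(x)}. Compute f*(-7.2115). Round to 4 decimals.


f*(y) = sup_x {y*x - a*x^2 - b*x} = sup_x {(y-b)*x - a*x^2}
FOC: (y - b) - 2a*x = 0 => x* = (y - b)/(2a)
x* = (-7.2115 + 8)/(2*2) = 0.1971
f*(-7.2115) = (y-b)^2/(4a) = (-7.2115 + 8)^2/(4*2)
= 0.6217/8 = 0.0777


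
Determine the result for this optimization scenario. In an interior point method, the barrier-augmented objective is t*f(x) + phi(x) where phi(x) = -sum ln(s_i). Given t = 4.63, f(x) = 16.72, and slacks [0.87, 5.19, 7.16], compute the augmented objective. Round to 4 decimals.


Step 1: Compute log-barrier.
ln values: [-0.1393, 1.6467, 1.9685]
phi = -(-0.1393 + 1.6467 + 1.9685) = -3.476
Step 2: Compute augmented objective.
t*f(x) = 4.63*16.72 = 77.4136
Total = 77.4136 - 3.476 = 73.9376


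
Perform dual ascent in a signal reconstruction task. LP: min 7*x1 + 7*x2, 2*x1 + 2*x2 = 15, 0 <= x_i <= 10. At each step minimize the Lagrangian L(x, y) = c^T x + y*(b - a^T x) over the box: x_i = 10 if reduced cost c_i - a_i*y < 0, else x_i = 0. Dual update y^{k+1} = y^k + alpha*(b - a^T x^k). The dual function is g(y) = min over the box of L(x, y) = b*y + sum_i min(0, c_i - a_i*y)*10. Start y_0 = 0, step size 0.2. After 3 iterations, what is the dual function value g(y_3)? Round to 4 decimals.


Dual ascent for LP: min 7*x1 + 7*x2, 2*x1 + 2*x2 = 15, 0 <= x_i <= 10
Step 1: y^k = 0.0, reduced costs: (7.0, 7.0)
  x^k = (0.0, 0.0), subgradient = b - a^T x = 15.0
  y^{k+1} = 0.0 + 0.2*15.0 = 3.0
Step 2: y^k = 3.0, reduced costs: (1.0, 1.0)
  x^k = (0.0, 0.0), subgradient = b - a^T x = 15.0
  y^{k+1} = 3.0 + 0.2*15.0 = 6.0
Step 3: y^k = 6.0, reduced costs: (-5.0, -5.0)
  x^k = (10.0, 10.0), subgradient = b - a^T x = -25.0
  y^{k+1} = 6.0 + 0.2*-25.0 = 1.0
Dual objective at y_3 = 1.0: reduced costs (5.0, 5.0), box minimizer x = (0.0, 0.0)
g(y_3) = b*y + (c1 - a1*y)*x1 + (c2 - a2*y)*x2 = 15*1.0 + 5.0*0.0 + 5.0*0.0 = 15.0 + 0.0 + 0.0 = 15.0


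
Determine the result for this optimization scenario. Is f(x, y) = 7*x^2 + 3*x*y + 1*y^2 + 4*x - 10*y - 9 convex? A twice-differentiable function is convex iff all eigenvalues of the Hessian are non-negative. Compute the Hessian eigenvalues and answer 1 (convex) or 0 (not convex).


The Hessian of f(x,y) = 7*x^2 + 3*x*y + 1*y^2 + 4*x - 10*y - 9 is:
H = [[14, 3], [3, 2]]
Trace = 14 + 2 = 16
Determinant = 14*2 - (3)^2 = 19
Discriminant = (16)^2 - 4*19 = 180.0
Eigenvalues: lambda_1 = 1.2918, lambda_2 = 14.7082
The function is convex.

1


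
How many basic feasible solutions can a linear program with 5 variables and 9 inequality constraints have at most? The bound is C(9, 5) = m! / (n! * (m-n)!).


Each vertex corresponds to some choice of n active constraints out of m, so the number of vertices is at most C(m, n) = m! / (n!(m-n)!).
m = 9, n = 5
Numerator: 9 * 8 * 7 * 6 * 5
Denominator: 5! = 120
C(9, 5) = 126


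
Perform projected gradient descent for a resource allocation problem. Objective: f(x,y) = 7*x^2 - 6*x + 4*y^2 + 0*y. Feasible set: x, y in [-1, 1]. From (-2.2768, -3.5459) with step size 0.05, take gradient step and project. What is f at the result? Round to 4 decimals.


Step 1: Compute gradient at (-2.2768, -3.5459).
grad_x = 2*7*-2.2768 - 6 = -37.8752
grad_y = 2*4*-3.5459 + 0 = -28.3672
Step 2: Gradient step.
x_raw = -2.2768 - 0.05*-37.8752 = -0.383
y_raw = -3.5459 - 0.05*-28.3672 = -2.1275
Step 3: Project onto [-1, 1].
x_proj = clip(-0.383) = -0.383
y_proj = clip(-2.1275) = -1.0
Step 4: Evaluate f.
f(-0.383, -1.0) = 7.3253


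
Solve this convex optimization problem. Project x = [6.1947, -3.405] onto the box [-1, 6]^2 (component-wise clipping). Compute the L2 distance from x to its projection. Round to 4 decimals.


Project each component onto [-1, 6].
clip(6.1947) = 6.0, clip(-3.405) = -1.0
Projection = [6.0, -1.0]
Squared diffs: [0.0379, 5.784]
Distance = sqrt(5.8219) = 2.4129


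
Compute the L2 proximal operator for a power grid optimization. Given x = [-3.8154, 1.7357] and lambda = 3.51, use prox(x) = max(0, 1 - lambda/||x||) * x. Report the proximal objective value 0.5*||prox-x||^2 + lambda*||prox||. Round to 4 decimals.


Step 1: Compute ||x||.
||x|| = 4.1917
Step 2: Compute scaling factor.
scale = max(0, 1 - 3.51/4.1917) = 0.1626
Step 3: prox(x) = [-0.6205, 0.2823]
||prox(x)|| = 0.6817
Step 4: Proximal objective.
0.5*||prox-x||^2 = 6.1601
lambda*||prox|| = 2.3928
Total = 8.5526


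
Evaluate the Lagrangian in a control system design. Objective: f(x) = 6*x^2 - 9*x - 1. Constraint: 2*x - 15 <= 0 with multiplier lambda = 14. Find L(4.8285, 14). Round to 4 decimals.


Step 1: Evaluate f(x).
f(4.8285) = 6*4.8285^2 - 9*4.8285 - 1 = 95.43
Step 2: Evaluate g(x).
g(4.8285) = 2*4.8285 - 15 = -5.343
Step 3: Compute Lagrangian.
L = 95.43 + 14*-5.343 = 20.628
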